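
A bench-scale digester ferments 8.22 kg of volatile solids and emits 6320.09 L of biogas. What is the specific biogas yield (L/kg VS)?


Y = V / VS
= 6320.09 / 8.22
= 768.8674 L/kg VS

768.8674 L/kg VS


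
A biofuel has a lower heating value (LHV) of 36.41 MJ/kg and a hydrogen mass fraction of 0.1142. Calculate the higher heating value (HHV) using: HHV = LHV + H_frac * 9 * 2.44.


HHV = LHV + H_frac * 9 * 2.44
= 36.41 + 0.1142 * 9 * 2.44
= 38.9178 MJ/kg

38.9178 MJ/kg


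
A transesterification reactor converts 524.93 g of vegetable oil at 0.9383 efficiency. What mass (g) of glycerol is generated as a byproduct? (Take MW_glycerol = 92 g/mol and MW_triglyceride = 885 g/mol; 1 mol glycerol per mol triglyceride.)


glycerol = oil * conv * (92/885)
= 524.93 * 0.9383 * 92 / 885
= 51.2021 g

51.2021 g


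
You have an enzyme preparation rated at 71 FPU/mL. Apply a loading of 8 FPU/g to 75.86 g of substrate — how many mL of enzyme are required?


V = dosage * m_sub / activity
V = 8 * 75.86 / 71
V = 8.5476 mL

8.5476 mL


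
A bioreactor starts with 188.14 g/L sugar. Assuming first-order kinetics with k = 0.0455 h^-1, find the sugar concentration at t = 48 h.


S = S0 * exp(-k * t)
S = 188.14 * exp(-0.0455 * 48)
S = 21.1827 g/L

21.1827 g/L


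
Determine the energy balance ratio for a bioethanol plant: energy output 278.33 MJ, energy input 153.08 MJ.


EROI = E_out / E_in
= 278.33 / 153.08
= 1.8182

1.8182


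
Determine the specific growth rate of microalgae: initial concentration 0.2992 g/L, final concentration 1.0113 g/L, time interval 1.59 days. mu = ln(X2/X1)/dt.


mu = ln(X2/X1) / dt
= ln(1.0113/0.2992) / 1.59
= 0.7660 per day

0.7660 per day


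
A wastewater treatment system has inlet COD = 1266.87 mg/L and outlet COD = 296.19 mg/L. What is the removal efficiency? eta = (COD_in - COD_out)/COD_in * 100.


eta = (COD_in - COD_out) / COD_in * 100
= (1266.87 - 296.19) / 1266.87 * 100
= 76.6203%

76.6203%


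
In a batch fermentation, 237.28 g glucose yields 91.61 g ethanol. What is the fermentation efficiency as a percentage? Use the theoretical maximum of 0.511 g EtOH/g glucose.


Fermentation efficiency = (actual / (0.511 * glucose)) * 100
= (91.61 / (0.511 * 237.28)) * 100
= 75.5546%

75.5546%


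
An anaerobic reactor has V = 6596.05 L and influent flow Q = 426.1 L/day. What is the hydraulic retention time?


HRT = V / Q
= 6596.05 / 426.1
= 15.4801 days

15.4801 days


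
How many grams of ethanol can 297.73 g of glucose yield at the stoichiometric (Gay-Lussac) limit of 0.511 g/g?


Theoretical ethanol yield: m_EtOH = 0.511 * m_glucose
m_EtOH = 0.511 * 297.73 = 152.1400 g

152.1400 g


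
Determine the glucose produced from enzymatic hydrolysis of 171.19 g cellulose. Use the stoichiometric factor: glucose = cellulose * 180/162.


glucose = cellulose * 180/162
= 171.19 * 180/162
= 190.2111 g

190.2111 g


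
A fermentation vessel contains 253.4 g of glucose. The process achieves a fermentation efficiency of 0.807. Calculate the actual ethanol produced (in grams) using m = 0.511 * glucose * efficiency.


Actual ethanol: m = 0.511 * 253.4 * 0.807
m = 104.4963 g

104.4963 g


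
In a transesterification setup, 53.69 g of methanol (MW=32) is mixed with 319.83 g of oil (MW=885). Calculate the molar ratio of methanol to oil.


Molar ratio = n_MeOH / n_oil = (MeOH/32) / (oil/885) = (MeOH * 885) / (32 * oil)
= (53.69 * 885) / (32 * 319.83)
= 4.6427

4.6427


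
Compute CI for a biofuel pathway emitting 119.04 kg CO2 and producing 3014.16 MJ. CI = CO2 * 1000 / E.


CI = CO2 * 1000 / E
= 119.04 * 1000 / 3014.16
= 39.4936 g CO2/MJ

39.4936 g CO2/MJ


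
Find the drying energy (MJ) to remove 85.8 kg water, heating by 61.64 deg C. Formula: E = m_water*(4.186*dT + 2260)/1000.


E = m_water * (4.186 * dT + 2260) / 1000
= 85.8 * (4.186 * 61.64 + 2260) / 1000
= 216.0465 MJ

216.0465 MJ


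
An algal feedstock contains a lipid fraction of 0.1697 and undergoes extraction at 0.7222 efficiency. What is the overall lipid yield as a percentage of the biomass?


Y = lipid_content * extraction_eff * 100
= 0.1697 * 0.7222 * 100
= 12.2557%

12.2557%


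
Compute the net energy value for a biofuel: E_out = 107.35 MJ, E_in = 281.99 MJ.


NEV = E_out - E_in
= 107.35 - 281.99
= -174.6400 MJ

-174.6400 MJ


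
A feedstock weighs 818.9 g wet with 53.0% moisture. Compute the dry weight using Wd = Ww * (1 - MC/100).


Wd = Ww * (1 - MC/100)
= 818.9 * (1 - 53.0/100)
= 384.8830 g

384.8830 g


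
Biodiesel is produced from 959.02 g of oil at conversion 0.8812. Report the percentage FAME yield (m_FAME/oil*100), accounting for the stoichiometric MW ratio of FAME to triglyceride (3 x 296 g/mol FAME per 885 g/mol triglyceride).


m_FAME = oil * conv * (3 * 296 / 885) = oil * conv * (888/885)
= 959.02 * 0.8812 * 888 / 885
= 847.9531 g
Y = m_FAME / oil * 100 = conv * (888/885) * 100
= 0.8812 * 888 / 885 * 100
= 88.42%

88.42%


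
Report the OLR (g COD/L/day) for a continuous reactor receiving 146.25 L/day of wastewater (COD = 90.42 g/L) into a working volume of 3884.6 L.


OLR = Q * S / V
= 146.25 * 90.42 / 3884.6
= 3.4042 g/L/day

3.4042 g/L/day


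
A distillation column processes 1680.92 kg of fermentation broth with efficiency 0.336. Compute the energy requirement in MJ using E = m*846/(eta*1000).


E = m * 846 / (eta * 1000)
= 1680.92 * 846 / (0.336 * 1000)
= 4232.3164 MJ

4232.3164 MJ


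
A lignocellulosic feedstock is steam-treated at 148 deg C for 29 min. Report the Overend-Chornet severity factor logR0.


logR0 = log10(t * exp((T - 100) / 14.75))
= log10(29 * exp((148 - 100) / 14.75))
= 2.8757

2.8757


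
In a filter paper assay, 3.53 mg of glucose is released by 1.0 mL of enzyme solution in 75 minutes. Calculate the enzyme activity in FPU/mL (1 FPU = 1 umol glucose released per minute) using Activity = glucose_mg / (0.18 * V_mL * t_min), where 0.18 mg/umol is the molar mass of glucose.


Activity = glucose_mg / (0.18 mg/umol * V_mL * t_min)
= 3.53 / (0.18 * 1.0 * 75)
= 0.2615 FPU/mL

0.2615 FPU/mL


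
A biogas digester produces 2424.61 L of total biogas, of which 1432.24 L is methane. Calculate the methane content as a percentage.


CH4% = V_CH4 / V_total * 100
= 1432.24 / 2424.61 * 100
= 59.0709%

59.0709%


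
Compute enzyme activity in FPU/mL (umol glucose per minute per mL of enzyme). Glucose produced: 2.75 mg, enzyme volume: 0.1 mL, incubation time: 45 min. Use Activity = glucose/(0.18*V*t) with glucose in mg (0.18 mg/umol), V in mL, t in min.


Activity = glucose_mg / (0.18 mg/umol * V_mL * t_min)
= 2.75 / (0.18 * 0.1 * 45)
= 3.3951 FPU/mL

3.3951 FPU/mL


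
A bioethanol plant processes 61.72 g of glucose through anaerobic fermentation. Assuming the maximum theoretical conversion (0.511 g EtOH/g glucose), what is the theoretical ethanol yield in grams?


Theoretical ethanol yield: m_EtOH = 0.511 * m_glucose
m_EtOH = 0.511 * 61.72 = 31.5389 g

31.5389 g


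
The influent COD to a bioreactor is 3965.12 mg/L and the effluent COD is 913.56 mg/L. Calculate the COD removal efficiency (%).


eta = (COD_in - COD_out) / COD_in * 100
= (3965.12 - 913.56) / 3965.12 * 100
= 76.9601%

76.9601%


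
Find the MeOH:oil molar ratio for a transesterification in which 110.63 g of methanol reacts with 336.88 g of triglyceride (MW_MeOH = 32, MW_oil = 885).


Molar ratio = n_MeOH / n_oil = (MeOH/32) / (oil/885) = (MeOH * 885) / (32 * oil)
= (110.63 * 885) / (32 * 336.88)
= 9.0822

9.0822


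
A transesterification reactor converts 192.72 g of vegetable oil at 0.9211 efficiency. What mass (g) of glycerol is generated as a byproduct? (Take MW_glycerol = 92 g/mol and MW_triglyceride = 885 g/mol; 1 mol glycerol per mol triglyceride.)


glycerol = oil * conv * (92/885)
= 192.72 * 0.9211 * 92 / 885
= 18.4535 g

18.4535 g


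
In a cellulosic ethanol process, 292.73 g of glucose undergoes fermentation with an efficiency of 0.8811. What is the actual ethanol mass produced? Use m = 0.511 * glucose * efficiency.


Actual ethanol: m = 0.511 * 292.73 * 0.8811
m = 131.7994 g

131.7994 g


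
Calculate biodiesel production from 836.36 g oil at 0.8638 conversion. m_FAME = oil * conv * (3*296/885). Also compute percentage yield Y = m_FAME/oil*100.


m_FAME = oil * conv * (3 * 296 / 885) = oil * conv * (888/885)
= 836.36 * 0.8638 * 888 / 885
= 724.8967 g
Y = m_FAME / oil * 100 = conv * (888/885) * 100
= 0.8638 * 888 / 885 * 100
= 86.67%

724.8967 g FAME; Y = 86.67%


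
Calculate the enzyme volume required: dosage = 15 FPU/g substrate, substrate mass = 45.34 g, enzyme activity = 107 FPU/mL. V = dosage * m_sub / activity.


V = dosage * m_sub / activity
V = 15 * 45.34 / 107
V = 6.3561 mL

6.3561 mL


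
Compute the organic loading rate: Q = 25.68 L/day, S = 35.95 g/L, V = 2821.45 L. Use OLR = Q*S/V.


OLR = Q * S / V
= 25.68 * 35.95 / 2821.45
= 0.3272 g/L/day

0.3272 g/L/day


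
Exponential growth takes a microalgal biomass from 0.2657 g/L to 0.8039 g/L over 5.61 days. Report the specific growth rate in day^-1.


mu = ln(X2/X1) / dt
= ln(0.8039/0.2657) / 5.61
= 0.1973 per day

0.1973 per day


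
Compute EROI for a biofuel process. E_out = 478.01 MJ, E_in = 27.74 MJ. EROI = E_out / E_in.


EROI = E_out / E_in
= 478.01 / 27.74
= 17.2318

17.2318


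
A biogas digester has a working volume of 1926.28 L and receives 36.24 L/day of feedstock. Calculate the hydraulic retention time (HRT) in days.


HRT = V / Q
= 1926.28 / 36.24
= 53.1534 days

53.1534 days


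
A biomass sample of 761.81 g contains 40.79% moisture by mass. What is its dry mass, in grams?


Wd = Ww * (1 - MC/100)
= 761.81 * (1 - 40.79/100)
= 451.0677 g

451.0677 g


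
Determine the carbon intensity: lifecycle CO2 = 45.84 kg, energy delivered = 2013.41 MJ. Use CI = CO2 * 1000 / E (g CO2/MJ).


CI = CO2 * 1000 / E
= 45.84 * 1000 / 2013.41
= 22.7673 g CO2/MJ

22.7673 g CO2/MJ


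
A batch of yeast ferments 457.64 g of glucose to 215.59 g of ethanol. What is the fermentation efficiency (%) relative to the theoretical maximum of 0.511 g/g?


Fermentation efficiency = (actual / (0.511 * glucose)) * 100
= (215.59 / (0.511 * 457.64)) * 100
= 92.1900%

92.1900%


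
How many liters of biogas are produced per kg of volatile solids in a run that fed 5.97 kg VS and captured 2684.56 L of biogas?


Y = V / VS
= 2684.56 / 5.97
= 449.6750 L/kg VS

449.6750 L/kg VS


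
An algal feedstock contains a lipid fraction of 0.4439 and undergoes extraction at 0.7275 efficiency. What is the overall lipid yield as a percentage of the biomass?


Y = lipid_content * extraction_eff * 100
= 0.4439 * 0.7275 * 100
= 32.2937%

32.2937%


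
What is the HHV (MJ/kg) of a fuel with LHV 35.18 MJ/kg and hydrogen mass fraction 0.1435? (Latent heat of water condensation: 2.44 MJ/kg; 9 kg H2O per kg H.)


HHV = LHV + H_frac * 9 * 2.44
= 35.18 + 0.1435 * 9 * 2.44
= 38.3313 MJ/kg

38.3313 MJ/kg


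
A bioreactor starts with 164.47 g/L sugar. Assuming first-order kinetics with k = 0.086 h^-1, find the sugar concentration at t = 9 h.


S = S0 * exp(-k * t)
S = 164.47 * exp(-0.086 * 9)
S = 75.8478 g/L

75.8478 g/L


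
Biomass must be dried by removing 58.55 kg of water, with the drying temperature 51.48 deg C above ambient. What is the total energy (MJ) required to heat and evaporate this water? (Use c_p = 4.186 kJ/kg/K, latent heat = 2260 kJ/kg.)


E = m_water * (4.186 * dT + 2260) / 1000
= 58.55 * (4.186 * 51.48 + 2260) / 1000
= 144.9402 MJ

144.9402 MJ


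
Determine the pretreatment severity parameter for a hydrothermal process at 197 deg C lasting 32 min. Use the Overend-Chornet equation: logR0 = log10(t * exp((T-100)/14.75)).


logR0 = log10(t * exp((T - 100) / 14.75))
= log10(32 * exp((197 - 100) / 14.75))
= 4.3612

4.3612


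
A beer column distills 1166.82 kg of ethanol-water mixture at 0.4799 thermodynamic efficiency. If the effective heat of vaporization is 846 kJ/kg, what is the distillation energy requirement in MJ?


E = m * 846 / (eta * 1000)
= 1166.82 * 846 / (0.4799 * 1000)
= 2056.9488 MJ

2056.9488 MJ


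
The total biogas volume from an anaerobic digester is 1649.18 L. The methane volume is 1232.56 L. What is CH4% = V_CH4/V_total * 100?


CH4% = V_CH4 / V_total * 100
= 1232.56 / 1649.18 * 100
= 74.7377%

74.7377%


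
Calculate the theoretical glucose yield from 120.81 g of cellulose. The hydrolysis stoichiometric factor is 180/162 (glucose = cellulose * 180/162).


glucose = cellulose * 180/162
= 120.81 * 180/162
= 134.2333 g

134.2333 g


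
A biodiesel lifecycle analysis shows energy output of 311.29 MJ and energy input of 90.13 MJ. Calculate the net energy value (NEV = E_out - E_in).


NEV = E_out - E_in
= 311.29 - 90.13
= 221.1600 MJ

221.1600 MJ


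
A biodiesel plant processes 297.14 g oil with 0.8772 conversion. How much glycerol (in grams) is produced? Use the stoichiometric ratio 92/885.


glycerol = oil * conv * (92/885)
= 297.14 * 0.8772 * 92 / 885
= 27.0959 g

27.0959 g


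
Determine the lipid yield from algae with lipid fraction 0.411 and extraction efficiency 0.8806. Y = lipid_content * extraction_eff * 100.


Y = lipid_content * extraction_eff * 100
= 0.411 * 0.8806 * 100
= 36.1927%

36.1927%


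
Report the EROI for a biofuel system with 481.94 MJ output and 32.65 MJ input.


EROI = E_out / E_in
= 481.94 / 32.65
= 14.7608

14.7608


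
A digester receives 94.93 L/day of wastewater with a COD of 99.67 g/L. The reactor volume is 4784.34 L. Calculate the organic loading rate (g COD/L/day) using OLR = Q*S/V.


OLR = Q * S / V
= 94.93 * 99.67 / 4784.34
= 1.9776 g/L/day

1.9776 g/L/day


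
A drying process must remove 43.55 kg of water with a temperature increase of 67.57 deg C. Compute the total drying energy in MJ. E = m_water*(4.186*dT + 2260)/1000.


E = m_water * (4.186 * dT + 2260) / 1000
= 43.55 * (4.186 * 67.57 + 2260) / 1000
= 110.7410 MJ

110.7410 MJ


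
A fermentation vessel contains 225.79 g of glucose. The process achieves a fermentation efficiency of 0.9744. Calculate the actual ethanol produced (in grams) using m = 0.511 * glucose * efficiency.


Actual ethanol: m = 0.511 * 225.79 * 0.9744
m = 112.4250 g

112.4250 g


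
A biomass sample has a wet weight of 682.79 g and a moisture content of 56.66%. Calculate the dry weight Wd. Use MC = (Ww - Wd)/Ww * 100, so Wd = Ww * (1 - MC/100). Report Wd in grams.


Wd = Ww * (1 - MC/100)
= 682.79 * (1 - 56.66/100)
= 295.9212 g

295.9212 g


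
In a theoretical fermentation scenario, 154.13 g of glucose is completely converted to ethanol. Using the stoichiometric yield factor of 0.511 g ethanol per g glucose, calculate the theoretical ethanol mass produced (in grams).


Theoretical ethanol yield: m_EtOH = 0.511 * m_glucose
m_EtOH = 0.511 * 154.13 = 78.7604 g

78.7604 g


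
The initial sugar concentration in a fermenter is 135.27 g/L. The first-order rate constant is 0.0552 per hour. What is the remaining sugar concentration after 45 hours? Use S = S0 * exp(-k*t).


S = S0 * exp(-k * t)
S = 135.27 * exp(-0.0552 * 45)
S = 11.2827 g/L

11.2827 g/L


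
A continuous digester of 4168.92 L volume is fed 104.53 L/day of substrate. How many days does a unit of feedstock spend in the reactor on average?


HRT = V / Q
= 4168.92 / 104.53
= 39.8825 days

39.8825 days


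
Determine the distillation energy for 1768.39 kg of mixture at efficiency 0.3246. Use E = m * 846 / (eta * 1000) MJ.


E = m * 846 / (eta * 1000)
= 1768.39 * 846 / (0.3246 * 1000)
= 4608.9277 MJ

4608.9277 MJ


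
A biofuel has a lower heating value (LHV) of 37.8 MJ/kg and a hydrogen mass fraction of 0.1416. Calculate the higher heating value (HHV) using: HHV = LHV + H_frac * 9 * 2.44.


HHV = LHV + H_frac * 9 * 2.44
= 37.8 + 0.1416 * 9 * 2.44
= 40.9095 MJ/kg

40.9095 MJ/kg


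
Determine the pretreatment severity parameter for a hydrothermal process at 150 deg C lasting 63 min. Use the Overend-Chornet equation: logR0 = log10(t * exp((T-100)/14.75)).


logR0 = log10(t * exp((T - 100) / 14.75))
= log10(63 * exp((150 - 100) / 14.75))
= 3.2715

3.2715


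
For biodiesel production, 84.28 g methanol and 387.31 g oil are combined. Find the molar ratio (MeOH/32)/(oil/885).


Molar ratio = n_MeOH / n_oil = (MeOH/32) / (oil/885) = (MeOH * 885) / (32 * oil)
= (84.28 * 885) / (32 * 387.31)
= 6.0181

6.0181


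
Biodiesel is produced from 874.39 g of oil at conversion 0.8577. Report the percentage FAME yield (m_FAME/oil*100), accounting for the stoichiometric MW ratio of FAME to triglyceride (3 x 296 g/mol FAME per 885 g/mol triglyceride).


m_FAME = oil * conv * (3 * 296 / 885) = oil * conv * (888/885)
= 874.39 * 0.8577 * 888 / 885
= 752.5066 g
Y = m_FAME / oil * 100 = conv * (888/885) * 100
= 0.8577 * 888 / 885 * 100
= 86.06%

86.06%


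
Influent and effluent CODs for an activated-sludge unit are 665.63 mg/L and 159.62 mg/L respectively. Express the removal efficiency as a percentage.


eta = (COD_in - COD_out) / COD_in * 100
= (665.63 - 159.62) / 665.63 * 100
= 76.0197%

76.0197%


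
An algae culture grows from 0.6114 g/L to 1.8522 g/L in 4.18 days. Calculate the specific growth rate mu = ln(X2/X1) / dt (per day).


mu = ln(X2/X1) / dt
= ln(1.8522/0.6114) / 4.18
= 0.2652 per day

0.2652 per day


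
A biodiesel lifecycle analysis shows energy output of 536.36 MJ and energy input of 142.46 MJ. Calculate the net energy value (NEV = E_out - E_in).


NEV = E_out - E_in
= 536.36 - 142.46
= 393.9000 MJ

393.9000 MJ


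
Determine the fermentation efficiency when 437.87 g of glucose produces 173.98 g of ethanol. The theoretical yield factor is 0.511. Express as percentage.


Fermentation efficiency = (actual / (0.511 * glucose)) * 100
= (173.98 / (0.511 * 437.87)) * 100
= 77.7559%

77.7559%


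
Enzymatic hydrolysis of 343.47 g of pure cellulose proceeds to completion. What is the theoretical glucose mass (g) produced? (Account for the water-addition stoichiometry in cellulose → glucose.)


glucose = cellulose * 180/162
= 343.47 * 180/162
= 381.6333 g

381.6333 g


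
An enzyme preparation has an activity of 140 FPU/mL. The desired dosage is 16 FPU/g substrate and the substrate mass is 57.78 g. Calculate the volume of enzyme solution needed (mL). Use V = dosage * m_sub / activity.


V = dosage * m_sub / activity
V = 16 * 57.78 / 140
V = 6.6034 mL

6.6034 mL


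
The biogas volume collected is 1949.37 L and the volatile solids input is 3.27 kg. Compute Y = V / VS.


Y = V / VS
= 1949.37 / 3.27
= 596.1376 L/kg VS

596.1376 L/kg VS


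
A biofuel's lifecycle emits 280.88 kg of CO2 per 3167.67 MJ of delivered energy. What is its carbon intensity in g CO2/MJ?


CI = CO2 * 1000 / E
= 280.88 * 1000 / 3167.67
= 88.6709 g CO2/MJ

88.6709 g CO2/MJ


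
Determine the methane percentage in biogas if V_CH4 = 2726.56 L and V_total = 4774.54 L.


CH4% = V_CH4 / V_total * 100
= 2726.56 / 4774.54 * 100
= 57.1062%

57.1062%


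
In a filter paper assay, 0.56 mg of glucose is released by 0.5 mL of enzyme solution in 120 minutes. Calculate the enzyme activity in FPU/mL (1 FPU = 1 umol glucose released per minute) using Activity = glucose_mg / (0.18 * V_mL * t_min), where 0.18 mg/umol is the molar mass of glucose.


Activity = glucose_mg / (0.18 mg/umol * V_mL * t_min)
= 0.56 / (0.18 * 0.5 * 120)
= 0.0519 FPU/mL

0.0519 FPU/mL


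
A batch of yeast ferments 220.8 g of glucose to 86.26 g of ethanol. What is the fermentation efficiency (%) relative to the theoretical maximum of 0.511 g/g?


Fermentation efficiency = (actual / (0.511 * glucose)) * 100
= (86.26 / (0.511 * 220.8)) * 100
= 76.4521%

76.4521%


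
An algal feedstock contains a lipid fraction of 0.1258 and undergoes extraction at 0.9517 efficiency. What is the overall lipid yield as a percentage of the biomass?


Y = lipid_content * extraction_eff * 100
= 0.1258 * 0.9517 * 100
= 11.9724%

11.9724%


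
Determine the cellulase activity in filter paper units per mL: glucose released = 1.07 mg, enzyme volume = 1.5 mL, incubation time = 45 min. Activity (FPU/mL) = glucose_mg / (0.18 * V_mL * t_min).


Activity = glucose_mg / (0.18 mg/umol * V_mL * t_min)
= 1.07 / (0.18 * 1.5 * 45)
= 0.0881 FPU/mL

0.0881 FPU/mL


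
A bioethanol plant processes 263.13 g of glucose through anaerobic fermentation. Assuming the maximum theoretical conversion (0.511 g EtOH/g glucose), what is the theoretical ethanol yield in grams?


Theoretical ethanol yield: m_EtOH = 0.511 * m_glucose
m_EtOH = 0.511 * 263.13 = 134.4594 g

134.4594 g


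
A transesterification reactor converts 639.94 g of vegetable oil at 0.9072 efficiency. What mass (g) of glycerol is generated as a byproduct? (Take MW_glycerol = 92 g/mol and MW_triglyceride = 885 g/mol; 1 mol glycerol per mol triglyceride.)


glycerol = oil * conv * (92/885)
= 639.94 * 0.9072 * 92 / 885
= 60.3513 g

60.3513 g


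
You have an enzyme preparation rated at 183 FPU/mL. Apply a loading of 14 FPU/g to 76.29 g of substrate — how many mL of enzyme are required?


V = dosage * m_sub / activity
V = 14 * 76.29 / 183
V = 5.8364 mL

5.8364 mL


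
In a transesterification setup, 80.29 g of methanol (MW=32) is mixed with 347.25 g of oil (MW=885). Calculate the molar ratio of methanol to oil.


Molar ratio = n_MeOH / n_oil = (MeOH/32) / (oil/885) = (MeOH * 885) / (32 * oil)
= (80.29 * 885) / (32 * 347.25)
= 6.3946

6.3946


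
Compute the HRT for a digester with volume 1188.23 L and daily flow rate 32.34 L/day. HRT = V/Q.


HRT = V / Q
= 1188.23 / 32.34
= 36.7418 days

36.7418 days


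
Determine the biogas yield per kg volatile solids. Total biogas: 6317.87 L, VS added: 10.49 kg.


Y = V / VS
= 6317.87 / 10.49
= 602.2755 L/kg VS

602.2755 L/kg VS


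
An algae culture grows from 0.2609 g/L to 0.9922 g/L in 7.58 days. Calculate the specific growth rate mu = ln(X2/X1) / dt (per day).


mu = ln(X2/X1) / dt
= ln(0.9922/0.2609) / 7.58
= 0.1762 per day

0.1762 per day


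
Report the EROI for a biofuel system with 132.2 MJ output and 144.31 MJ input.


EROI = E_out / E_in
= 132.2 / 144.31
= 0.9161

0.9161


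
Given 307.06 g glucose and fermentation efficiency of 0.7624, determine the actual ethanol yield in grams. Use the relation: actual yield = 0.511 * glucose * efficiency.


Actual ethanol: m = 0.511 * 307.06 * 0.7624
m = 119.6264 g

119.6264 g


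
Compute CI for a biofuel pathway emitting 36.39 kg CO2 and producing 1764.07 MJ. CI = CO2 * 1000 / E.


CI = CO2 * 1000 / E
= 36.39 * 1000 / 1764.07
= 20.6284 g CO2/MJ

20.6284 g CO2/MJ


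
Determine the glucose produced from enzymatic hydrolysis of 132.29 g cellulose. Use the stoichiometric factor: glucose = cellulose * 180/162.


glucose = cellulose * 180/162
= 132.29 * 180/162
= 146.9889 g

146.9889 g


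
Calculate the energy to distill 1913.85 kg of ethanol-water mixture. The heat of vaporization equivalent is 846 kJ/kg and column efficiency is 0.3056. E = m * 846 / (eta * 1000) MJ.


E = m * 846 / (eta * 1000)
= 1913.85 * 846 / (0.3056 * 1000)
= 5298.1580 MJ

5298.1580 MJ


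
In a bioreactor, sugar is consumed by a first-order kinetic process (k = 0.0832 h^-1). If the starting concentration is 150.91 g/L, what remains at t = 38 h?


S = S0 * exp(-k * t)
S = 150.91 * exp(-0.0832 * 38)
S = 6.3922 g/L

6.3922 g/L


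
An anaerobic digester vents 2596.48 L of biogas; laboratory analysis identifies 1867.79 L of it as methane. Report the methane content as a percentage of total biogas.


CH4% = V_CH4 / V_total * 100
= 1867.79 / 2596.48 * 100
= 71.9355%

71.9355%


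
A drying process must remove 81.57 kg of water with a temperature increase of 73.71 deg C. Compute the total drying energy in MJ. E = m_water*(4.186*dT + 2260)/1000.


E = m_water * (4.186 * dT + 2260) / 1000
= 81.57 * (4.186 * 73.71 + 2260) / 1000
= 209.5166 MJ

209.5166 MJ


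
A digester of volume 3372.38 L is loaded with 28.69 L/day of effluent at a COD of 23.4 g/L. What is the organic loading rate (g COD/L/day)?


OLR = Q * S / V
= 28.69 * 23.4 / 3372.38
= 0.1991 g/L/day

0.1991 g/L/day


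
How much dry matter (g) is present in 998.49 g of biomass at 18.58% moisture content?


Wd = Ww * (1 - MC/100)
= 998.49 * (1 - 18.58/100)
= 812.9706 g

812.9706 g


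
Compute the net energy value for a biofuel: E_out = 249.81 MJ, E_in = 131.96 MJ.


NEV = E_out - E_in
= 249.81 - 131.96
= 117.8500 MJ

117.8500 MJ


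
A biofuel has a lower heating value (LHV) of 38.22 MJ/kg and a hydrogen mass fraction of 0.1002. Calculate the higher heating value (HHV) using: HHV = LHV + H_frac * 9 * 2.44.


HHV = LHV + H_frac * 9 * 2.44
= 38.22 + 0.1002 * 9 * 2.44
= 40.4204 MJ/kg

40.4204 MJ/kg


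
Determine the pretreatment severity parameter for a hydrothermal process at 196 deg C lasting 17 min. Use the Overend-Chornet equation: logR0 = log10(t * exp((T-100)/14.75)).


logR0 = log10(t * exp((T - 100) / 14.75))
= log10(17 * exp((196 - 100) / 14.75))
= 4.0570

4.0570


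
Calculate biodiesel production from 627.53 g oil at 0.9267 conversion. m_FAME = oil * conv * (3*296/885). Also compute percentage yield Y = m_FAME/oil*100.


m_FAME = oil * conv * (3 * 296 / 885) = oil * conv * (888/885)
= 627.53 * 0.9267 * 888 / 885
= 583.5033 g
Y = m_FAME / oil * 100 = conv * (888/885) * 100
= 0.9267 * 888 / 885 * 100
= 92.98%

583.5033 g FAME; Y = 92.98%


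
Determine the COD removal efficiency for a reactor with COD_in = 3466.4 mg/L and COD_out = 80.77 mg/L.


eta = (COD_in - COD_out) / COD_in * 100
= (3466.4 - 80.77) / 3466.4 * 100
= 97.6699%

97.6699%


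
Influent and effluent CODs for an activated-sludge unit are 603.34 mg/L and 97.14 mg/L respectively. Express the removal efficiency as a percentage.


eta = (COD_in - COD_out) / COD_in * 100
= (603.34 - 97.14) / 603.34 * 100
= 83.8996%

83.8996%


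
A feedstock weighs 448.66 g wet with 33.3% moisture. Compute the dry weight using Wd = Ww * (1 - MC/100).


Wd = Ww * (1 - MC/100)
= 448.66 * (1 - 33.3/100)
= 299.2562 g

299.2562 g


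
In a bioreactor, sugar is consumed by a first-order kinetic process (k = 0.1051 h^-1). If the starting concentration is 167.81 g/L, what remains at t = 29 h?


S = S0 * exp(-k * t)
S = 167.81 * exp(-0.1051 * 29)
S = 7.9640 g/L

7.9640 g/L


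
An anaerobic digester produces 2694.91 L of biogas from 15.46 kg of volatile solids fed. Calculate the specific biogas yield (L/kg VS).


Y = V / VS
= 2694.91 / 15.46
= 174.3150 L/kg VS

174.3150 L/kg VS


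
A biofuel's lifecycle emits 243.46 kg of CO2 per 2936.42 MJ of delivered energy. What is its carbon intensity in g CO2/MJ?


CI = CO2 * 1000 / E
= 243.46 * 1000 / 2936.42
= 82.9105 g CO2/MJ

82.9105 g CO2/MJ


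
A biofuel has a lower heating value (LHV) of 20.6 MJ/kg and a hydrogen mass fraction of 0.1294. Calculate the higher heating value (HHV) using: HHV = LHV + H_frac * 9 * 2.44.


HHV = LHV + H_frac * 9 * 2.44
= 20.6 + 0.1294 * 9 * 2.44
= 23.4416 MJ/kg

23.4416 MJ/kg


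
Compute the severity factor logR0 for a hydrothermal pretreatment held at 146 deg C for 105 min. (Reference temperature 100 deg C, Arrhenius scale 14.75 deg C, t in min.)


logR0 = log10(t * exp((T - 100) / 14.75))
= log10(105 * exp((146 - 100) / 14.75))
= 3.3756

3.3756


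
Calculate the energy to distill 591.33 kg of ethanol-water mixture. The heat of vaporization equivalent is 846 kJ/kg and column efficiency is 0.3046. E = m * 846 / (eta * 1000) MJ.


E = m * 846 / (eta * 1000)
= 591.33 * 846 / (0.3046 * 1000)
= 1642.3676 MJ

1642.3676 MJ


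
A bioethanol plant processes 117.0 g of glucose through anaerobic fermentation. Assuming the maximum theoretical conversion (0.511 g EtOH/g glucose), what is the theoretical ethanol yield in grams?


Theoretical ethanol yield: m_EtOH = 0.511 * m_glucose
m_EtOH = 0.511 * 117.0 = 59.7870 g

59.7870 g


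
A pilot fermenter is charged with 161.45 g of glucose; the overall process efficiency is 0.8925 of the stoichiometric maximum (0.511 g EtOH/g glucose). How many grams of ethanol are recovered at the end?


Actual ethanol: m = 0.511 * 161.45 * 0.8925
m = 73.6321 g

73.6321 g


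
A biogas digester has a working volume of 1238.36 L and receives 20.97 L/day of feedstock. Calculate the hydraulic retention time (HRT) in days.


HRT = V / Q
= 1238.36 / 20.97
= 59.0539 days

59.0539 days


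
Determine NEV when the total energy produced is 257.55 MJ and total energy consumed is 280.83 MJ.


NEV = E_out - E_in
= 257.55 - 280.83
= -23.2800 MJ

-23.2800 MJ


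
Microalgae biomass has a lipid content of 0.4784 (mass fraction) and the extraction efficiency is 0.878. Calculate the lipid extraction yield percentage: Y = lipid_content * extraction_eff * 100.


Y = lipid_content * extraction_eff * 100
= 0.4784 * 0.878 * 100
= 42.0035%

42.0035%


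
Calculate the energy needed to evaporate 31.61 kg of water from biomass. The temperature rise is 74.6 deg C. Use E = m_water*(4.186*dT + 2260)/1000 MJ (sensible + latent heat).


E = m_water * (4.186 * dT + 2260) / 1000
= 31.61 * (4.186 * 74.6 + 2260) / 1000
= 81.3096 MJ

81.3096 MJ


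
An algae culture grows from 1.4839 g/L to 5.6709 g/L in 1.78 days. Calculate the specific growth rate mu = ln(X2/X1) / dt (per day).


mu = ln(X2/X1) / dt
= ln(5.6709/1.4839) / 1.78
= 0.7532 per day

0.7532 per day


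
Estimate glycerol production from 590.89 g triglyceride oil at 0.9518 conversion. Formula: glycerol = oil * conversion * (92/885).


glycerol = oil * conv * (92/885)
= 590.89 * 0.9518 * 92 / 885
= 58.4651 g

58.4651 g


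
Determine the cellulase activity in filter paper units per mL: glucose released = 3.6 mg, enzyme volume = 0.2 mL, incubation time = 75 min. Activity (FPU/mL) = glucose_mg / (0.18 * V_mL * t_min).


Activity = glucose_mg / (0.18 mg/umol * V_mL * t_min)
= 3.6 / (0.18 * 0.2 * 75)
= 1.3333 FPU/mL

1.3333 FPU/mL


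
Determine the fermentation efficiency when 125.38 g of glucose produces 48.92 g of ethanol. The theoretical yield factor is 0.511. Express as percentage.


Fermentation efficiency = (actual / (0.511 * glucose)) * 100
= (48.92 / (0.511 * 125.38)) * 100
= 76.3550%

76.3550%


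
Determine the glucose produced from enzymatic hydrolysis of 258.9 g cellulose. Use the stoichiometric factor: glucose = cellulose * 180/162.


glucose = cellulose * 180/162
= 258.9 * 180/162
= 287.6667 g

287.6667 g


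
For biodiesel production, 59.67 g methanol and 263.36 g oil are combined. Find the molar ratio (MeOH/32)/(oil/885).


Molar ratio = n_MeOH / n_oil = (MeOH/32) / (oil/885) = (MeOH * 885) / (32 * oil)
= (59.67 * 885) / (32 * 263.36)
= 6.2661

6.2661


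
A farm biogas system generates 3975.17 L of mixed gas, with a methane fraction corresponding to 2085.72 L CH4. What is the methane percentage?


CH4% = V_CH4 / V_total * 100
= 2085.72 / 3975.17 * 100
= 52.4687%

52.4687%


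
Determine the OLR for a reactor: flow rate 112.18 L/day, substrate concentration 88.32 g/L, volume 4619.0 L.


OLR = Q * S / V
= 112.18 * 88.32 / 4619.0
= 2.1450 g/L/day

2.1450 g/L/day


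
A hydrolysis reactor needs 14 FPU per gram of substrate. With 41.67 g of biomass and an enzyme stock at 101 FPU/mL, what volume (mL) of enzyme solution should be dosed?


V = dosage * m_sub / activity
V = 14 * 41.67 / 101
V = 5.7760 mL

5.7760 mL


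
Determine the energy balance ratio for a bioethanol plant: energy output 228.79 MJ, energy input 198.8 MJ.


EROI = E_out / E_in
= 228.79 / 198.8
= 1.1509

1.1509


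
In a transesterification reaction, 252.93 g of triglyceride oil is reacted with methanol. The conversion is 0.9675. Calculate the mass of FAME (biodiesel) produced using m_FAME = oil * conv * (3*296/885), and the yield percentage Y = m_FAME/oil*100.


m_FAME = oil * conv * (3 * 296 / 885) = oil * conv * (888/885)
= 252.93 * 0.9675 * 888 / 885
= 245.5393 g
Y = m_FAME / oil * 100 = conv * (888/885) * 100
= 0.9675 * 888 / 885 * 100
= 97.08%

245.5393 g FAME; Y = 97.08%


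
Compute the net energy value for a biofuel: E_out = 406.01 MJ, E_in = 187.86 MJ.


NEV = E_out - E_in
= 406.01 - 187.86
= 218.1500 MJ

218.1500 MJ


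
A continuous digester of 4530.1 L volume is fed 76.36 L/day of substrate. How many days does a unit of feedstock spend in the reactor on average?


HRT = V / Q
= 4530.1 / 76.36
= 59.3256 days

59.3256 days


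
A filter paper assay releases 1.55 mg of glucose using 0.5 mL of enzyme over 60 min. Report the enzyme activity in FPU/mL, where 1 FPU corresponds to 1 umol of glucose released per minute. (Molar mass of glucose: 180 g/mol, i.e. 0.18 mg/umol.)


Activity = glucose_mg / (0.18 mg/umol * V_mL * t_min)
= 1.55 / (0.18 * 0.5 * 60)
= 0.2870 FPU/mL

0.2870 FPU/mL


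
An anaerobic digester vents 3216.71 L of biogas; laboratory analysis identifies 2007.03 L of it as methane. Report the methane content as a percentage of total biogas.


CH4% = V_CH4 / V_total * 100
= 2007.03 / 3216.71 * 100
= 62.3939%

62.3939%


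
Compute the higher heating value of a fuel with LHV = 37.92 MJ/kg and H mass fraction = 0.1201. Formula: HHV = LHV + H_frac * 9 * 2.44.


HHV = LHV + H_frac * 9 * 2.44
= 37.92 + 0.1201 * 9 * 2.44
= 40.5574 MJ/kg

40.5574 MJ/kg


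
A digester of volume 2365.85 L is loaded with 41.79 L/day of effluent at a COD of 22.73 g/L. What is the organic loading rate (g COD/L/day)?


OLR = Q * S / V
= 41.79 * 22.73 / 2365.85
= 0.4015 g/L/day

0.4015 g/L/day


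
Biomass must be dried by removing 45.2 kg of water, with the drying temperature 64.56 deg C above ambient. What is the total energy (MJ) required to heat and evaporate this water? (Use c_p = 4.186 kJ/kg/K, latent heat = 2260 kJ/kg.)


E = m_water * (4.186 * dT + 2260) / 1000
= 45.2 * (4.186 * 64.56 + 2260) / 1000
= 114.3672 MJ

114.3672 MJ


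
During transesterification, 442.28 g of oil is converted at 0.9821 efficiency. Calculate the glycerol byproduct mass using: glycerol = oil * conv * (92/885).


glycerol = oil * conv * (92/885)
= 442.28 * 0.9821 * 92 / 885
= 45.1541 g

45.1541 g


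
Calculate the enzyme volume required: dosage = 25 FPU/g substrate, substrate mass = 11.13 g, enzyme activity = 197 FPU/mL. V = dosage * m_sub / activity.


V = dosage * m_sub / activity
V = 25 * 11.13 / 197
V = 1.4124 mL

1.4124 mL


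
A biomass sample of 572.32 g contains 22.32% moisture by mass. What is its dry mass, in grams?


Wd = Ww * (1 - MC/100)
= 572.32 * (1 - 22.32/100)
= 444.5782 g

444.5782 g


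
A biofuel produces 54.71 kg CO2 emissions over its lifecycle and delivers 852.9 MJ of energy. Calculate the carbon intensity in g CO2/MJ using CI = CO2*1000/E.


CI = CO2 * 1000 / E
= 54.71 * 1000 / 852.9
= 64.1459 g CO2/MJ

64.1459 g CO2/MJ


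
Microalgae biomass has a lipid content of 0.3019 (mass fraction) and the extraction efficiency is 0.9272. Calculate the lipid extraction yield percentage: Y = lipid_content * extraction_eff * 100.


Y = lipid_content * extraction_eff * 100
= 0.3019 * 0.9272 * 100
= 27.9922%

27.9922%


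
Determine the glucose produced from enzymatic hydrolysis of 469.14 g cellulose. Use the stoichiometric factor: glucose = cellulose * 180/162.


glucose = cellulose * 180/162
= 469.14 * 180/162
= 521.2667 g

521.2667 g


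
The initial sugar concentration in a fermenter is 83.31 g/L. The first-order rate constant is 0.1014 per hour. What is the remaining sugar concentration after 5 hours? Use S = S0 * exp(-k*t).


S = S0 * exp(-k * t)
S = 83.31 * exp(-0.1014 * 5)
S = 50.1776 g/L

50.1776 g/L


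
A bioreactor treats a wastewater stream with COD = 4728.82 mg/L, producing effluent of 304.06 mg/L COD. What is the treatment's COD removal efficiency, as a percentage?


eta = (COD_in - COD_out) / COD_in * 100
= (4728.82 - 304.06) / 4728.82 * 100
= 93.5701%

93.5701%


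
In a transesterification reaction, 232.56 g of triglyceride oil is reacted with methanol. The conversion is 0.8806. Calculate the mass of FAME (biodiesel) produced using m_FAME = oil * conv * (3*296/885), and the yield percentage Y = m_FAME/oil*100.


m_FAME = oil * conv * (3 * 296 / 885) = oil * conv * (888/885)
= 232.56 * 0.8806 * 888 / 885
= 205.4865 g
Y = m_FAME / oil * 100 = conv * (888/885) * 100
= 0.8806 * 888 / 885 * 100
= 88.36%

205.4865 g FAME; Y = 88.36%


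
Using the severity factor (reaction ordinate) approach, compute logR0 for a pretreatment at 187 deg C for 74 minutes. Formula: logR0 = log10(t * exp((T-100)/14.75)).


logR0 = log10(t * exp((T - 100) / 14.75))
= log10(74 * exp((187 - 100) / 14.75))
= 4.4308

4.4308


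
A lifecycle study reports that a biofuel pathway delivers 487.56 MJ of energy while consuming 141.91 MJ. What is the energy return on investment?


EROI = E_out / E_in
= 487.56 / 141.91
= 3.4357

3.4357


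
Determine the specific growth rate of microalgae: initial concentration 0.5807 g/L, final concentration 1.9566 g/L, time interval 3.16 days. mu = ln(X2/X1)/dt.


mu = ln(X2/X1) / dt
= ln(1.9566/0.5807) / 3.16
= 0.3844 per day

0.3844 per day


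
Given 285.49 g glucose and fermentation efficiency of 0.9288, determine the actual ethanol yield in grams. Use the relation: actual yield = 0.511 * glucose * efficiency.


Actual ethanol: m = 0.511 * 285.49 * 0.9288
m = 135.4984 g

135.4984 g


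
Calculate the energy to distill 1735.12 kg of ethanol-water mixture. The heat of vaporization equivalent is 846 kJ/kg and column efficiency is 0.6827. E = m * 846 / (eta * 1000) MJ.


E = m * 846 / (eta * 1000)
= 1735.12 * 846 / (0.6827 * 1000)
= 2150.1560 MJ

2150.1560 MJ


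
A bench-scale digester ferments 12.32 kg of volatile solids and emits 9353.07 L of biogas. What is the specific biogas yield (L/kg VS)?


Y = V / VS
= 9353.07 / 12.32
= 759.1778 L/kg VS

759.1778 L/kg VS


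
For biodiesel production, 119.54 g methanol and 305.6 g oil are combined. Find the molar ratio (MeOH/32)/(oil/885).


Molar ratio = n_MeOH / n_oil = (MeOH/32) / (oil/885) = (MeOH * 885) / (32 * oil)
= (119.54 * 885) / (32 * 305.6)
= 10.8182

10.8182


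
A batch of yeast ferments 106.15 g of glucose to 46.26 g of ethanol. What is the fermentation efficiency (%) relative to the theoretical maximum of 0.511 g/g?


Fermentation efficiency = (actual / (0.511 * glucose)) * 100
= (46.26 / (0.511 * 106.15)) * 100
= 85.2834%

85.2834%


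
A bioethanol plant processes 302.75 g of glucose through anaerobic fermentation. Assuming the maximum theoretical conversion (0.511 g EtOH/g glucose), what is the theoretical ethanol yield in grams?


Theoretical ethanol yield: m_EtOH = 0.511 * m_glucose
m_EtOH = 0.511 * 302.75 = 154.7053 g

154.7053 g


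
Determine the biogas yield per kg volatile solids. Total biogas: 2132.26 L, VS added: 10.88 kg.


Y = V / VS
= 2132.26 / 10.88
= 195.9798 L/kg VS

195.9798 L/kg VS


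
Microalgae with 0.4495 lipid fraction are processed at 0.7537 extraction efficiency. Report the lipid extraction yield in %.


Y = lipid_content * extraction_eff * 100
= 0.4495 * 0.7537 * 100
= 33.8788%

33.8788%


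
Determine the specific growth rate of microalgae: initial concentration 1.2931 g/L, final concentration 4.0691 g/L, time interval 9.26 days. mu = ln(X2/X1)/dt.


mu = ln(X2/X1) / dt
= ln(4.0691/1.2931) / 9.26
= 0.1238 per day

0.1238 per day


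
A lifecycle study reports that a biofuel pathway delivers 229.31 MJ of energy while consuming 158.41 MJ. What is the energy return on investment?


EROI = E_out / E_in
= 229.31 / 158.41
= 1.4476

1.4476


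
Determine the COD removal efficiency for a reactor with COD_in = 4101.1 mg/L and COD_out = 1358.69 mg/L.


eta = (COD_in - COD_out) / COD_in * 100
= (4101.1 - 1358.69) / 4101.1 * 100
= 66.8701%

66.8701%
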